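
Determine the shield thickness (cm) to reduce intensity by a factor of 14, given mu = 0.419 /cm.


x = ln(factor) / mu
x = ln(14) / 0.419
x = 6.2985 cm

6.2985


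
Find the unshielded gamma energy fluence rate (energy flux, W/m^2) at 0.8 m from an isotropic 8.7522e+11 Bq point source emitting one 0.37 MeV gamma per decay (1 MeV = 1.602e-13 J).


psi = A * E * 1.602e-13 / (4*pi*r^2)
psi = 8.7522e+11 * 0.37 * 1.602e-13 / (4*pi*0.8^2)
psi = 0.0064505 W/m^2

0.0064505


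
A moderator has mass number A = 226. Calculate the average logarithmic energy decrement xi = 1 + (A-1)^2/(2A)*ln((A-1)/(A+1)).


xi = 1 + (A-1)^2/(2A) * ln((A-1)/(A+1))
xi = 1 + (226-1)^2/(2*226) * ln((226-1)/(226 +1))
xi = 0.0088235

0.0088235


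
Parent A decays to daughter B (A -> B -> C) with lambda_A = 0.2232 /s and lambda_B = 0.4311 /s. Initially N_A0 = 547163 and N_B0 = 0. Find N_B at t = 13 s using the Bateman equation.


N_B(t) = lambda_A * N_A0 / (lambda_B - lambda_A) * [exp(-lambda_A*t) - exp(-lambda_B*t)]
exp(-0.2232*13) = 0.05493525; exp(-0.4311*13) = 0.003681997
N_B = 0.2232 * 547163 / (0.4311 - 0.2232) * (0.05493525 - 0.003681997)
N_B = 30108

30108


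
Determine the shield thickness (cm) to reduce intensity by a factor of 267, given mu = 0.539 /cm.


x = ln(factor) / mu
x = ln(267) / 0.539
x = 10.366 cm

10.366


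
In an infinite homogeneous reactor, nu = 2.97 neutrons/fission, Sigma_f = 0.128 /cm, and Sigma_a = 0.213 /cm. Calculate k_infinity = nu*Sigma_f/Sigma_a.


k_inf = nu * Sigma_f / Sigma_a
k_inf = 2.97 * 0.128 / 0.213
k_inf = 1.7848

1.7848


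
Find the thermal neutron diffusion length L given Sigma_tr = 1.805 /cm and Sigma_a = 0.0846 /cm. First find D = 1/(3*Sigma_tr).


D = 1 / (3 * Sigma_tr) = 1 / (3 * 1.805) = 0.1846722 cm
L = sqrt(D / Sigma_a)
L = sqrt(0.1846722 / 0.0846)
L = 1.4775 cm

1.4775


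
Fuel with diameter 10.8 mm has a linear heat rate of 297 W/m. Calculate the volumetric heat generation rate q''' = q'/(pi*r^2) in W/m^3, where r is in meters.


r = D / 2 / 1000 = 10.8 / 2 / 1000 = 0.0054 m
q''' = q' / (pi * r^2)
q''' = 297 / (pi * 0.0054^2)
q''' = 3.2420e+06 W/m^3

3.2420e+06


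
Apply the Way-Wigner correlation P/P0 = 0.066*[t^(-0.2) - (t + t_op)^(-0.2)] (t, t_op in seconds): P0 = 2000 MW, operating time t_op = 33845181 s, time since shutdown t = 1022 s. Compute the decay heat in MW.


P/P0 = 0.066 * [t^(-0.2) - (t + t_op)^(-0.2)]
P/P0 = 0.066 * [1022^(-0.2) - (1022 + 33845181)^(-0.2)]
P/P0 = 0.066 * [0.2500978 - 0.03119594] = 0.01444752
P = 2000 * 0.01444752 = 28.895 MW

28.895


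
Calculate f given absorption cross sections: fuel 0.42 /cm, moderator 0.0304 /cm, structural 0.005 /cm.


f = Sigma_a_fuel / (Sigma_a_fuel + Sigma_a_mod + Sigma_a_other)
f = 0.42 / (0.42 + 0.0304 + 0.005)
f = 0.92227

0.92227


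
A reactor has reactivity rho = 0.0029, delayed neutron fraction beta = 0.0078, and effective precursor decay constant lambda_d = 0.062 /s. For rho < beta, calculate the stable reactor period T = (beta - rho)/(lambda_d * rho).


T = (beta - rho) / (lambda_d * rho)
T = (0.0078 - 0.0029) / (0.062 * 0.0029)
T = 27.253 s

27.253


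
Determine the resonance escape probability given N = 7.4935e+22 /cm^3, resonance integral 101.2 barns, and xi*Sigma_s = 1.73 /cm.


p = exp(-N * I * 1e-24 / (xi*Sigma_s))
p = exp(-7.4935e+22 * 101.2 * 1e-24 / 1.73)
p = 0.012482

0.012482


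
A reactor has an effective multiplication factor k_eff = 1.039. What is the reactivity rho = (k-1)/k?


rho = (k_eff - 1) / k_eff
rho = (1.039 - 1) / 1.039
rho = 0.037536

0.037536


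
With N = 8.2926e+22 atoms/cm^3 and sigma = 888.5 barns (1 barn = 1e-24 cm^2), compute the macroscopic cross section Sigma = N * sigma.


Sigma = N * sigma_barns * 1e-24
Sigma = 8.2926e+22 * 888.5 * 1e-24
Sigma = 73.680 /cm

73.680


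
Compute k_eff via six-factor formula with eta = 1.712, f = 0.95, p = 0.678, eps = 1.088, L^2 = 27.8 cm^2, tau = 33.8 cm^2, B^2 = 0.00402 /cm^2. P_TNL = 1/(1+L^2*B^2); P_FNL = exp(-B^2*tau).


k_inf = eta*f*p*eps = 1.712*0.95*0.678*1.088 = 1.199737
P_TNL = 1/(1 + L^2*B^2) = 1/(1 + 27.8*0.00402) = 0.8994779
P_FNL = exp(-B^2*tau) = exp(-0.00402*33.8) = 0.8729509
k_eff = k_inf * P_TNL * P_FNL = 1.199737 * 0.8994779 * 0.8729509
k_eff = 0.94203

0.94203


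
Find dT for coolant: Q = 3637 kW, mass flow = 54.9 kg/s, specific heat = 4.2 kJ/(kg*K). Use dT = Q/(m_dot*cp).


dT = Q / (m_dot * cp)
dT = 3637 / (54.9 * 4.2)
dT = 15.773 C

15.773


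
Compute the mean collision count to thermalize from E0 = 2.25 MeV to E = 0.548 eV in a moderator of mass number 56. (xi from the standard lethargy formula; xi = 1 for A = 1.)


xi = 1 + (A-1)^2/(2A)*ln((A-1)/(A+1)) = 0.03529286 (for A = 56)
n = ln(E0/E) / xi
n = ln(2.25e6 / 0.548) / 0.03529286
n = ln(4.105839e+06) / 0.03529286 = 431.47

431.47


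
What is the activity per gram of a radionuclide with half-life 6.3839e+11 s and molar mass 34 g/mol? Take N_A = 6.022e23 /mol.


lambda = ln(2) / t_half = ln(2) / 6.3839e+11 = 1.085774e-12 /s
SA = lambda * N_A / M
SA = 1.085774e-12 * 6.022e23 / 34
SA = 1.9231e+10 Bq/g

1.9231e+10


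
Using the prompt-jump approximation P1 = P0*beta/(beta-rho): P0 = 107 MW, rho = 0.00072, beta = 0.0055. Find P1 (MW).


P1/P0 = beta / (beta - rho)
P1/P0 = 0.0055 / (0.0055 - 0.00072) = 1.150628
P1 = 107 * 1.150628 = 123.12 MW

123.12


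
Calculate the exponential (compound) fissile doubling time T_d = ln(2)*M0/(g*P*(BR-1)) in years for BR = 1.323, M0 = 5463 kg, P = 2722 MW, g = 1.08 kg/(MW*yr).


Breeding gain G = BR - 1 = 1.323 - 1 = 0.323
Fissile production rate = g * P * G = 1.08 * 2722 * 0.323 = 949.54248 kg/yr
T_d = ln(2) * M0 / (g * P * G)
T_d = ln(2) * 5463 / 949.54248 = 3.9879 yr

3.9879


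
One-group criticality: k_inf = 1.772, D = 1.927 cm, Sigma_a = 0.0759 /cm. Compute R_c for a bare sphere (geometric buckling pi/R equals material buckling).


L^2 = D / Sigma_a = 1.927 / 0.0759 = 25.38867 cm^2
B_m^2 = (k_inf - 1) / L^2 = (1.772 - 1) / 25.38867 = 0.03040726 /cm^2
For a bare sphere: B_g = pi/R, so R_c = pi / sqrt(B_m^2)
R_c = pi / sqrt(0.03040726) = 18.016 cm

18.016


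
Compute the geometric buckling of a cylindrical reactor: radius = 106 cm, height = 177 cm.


B^2 = (2.405/R)^2 + (pi/H)^2
B^2 = (2.405/106)^2 + (pi/177)^2
B^2 = 8.2981e-04 /cm^2

8.2981e-04


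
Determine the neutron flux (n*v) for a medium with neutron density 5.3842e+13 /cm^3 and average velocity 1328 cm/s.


phi = n * v
phi = 5.3842e+13 * 1328
phi = 7.1502e+16 /cm^2/s

7.1502e+16


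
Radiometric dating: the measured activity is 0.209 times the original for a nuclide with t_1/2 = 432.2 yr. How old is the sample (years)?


lambda = ln(2) / t_half = ln(2) / 432.2 = 0.001603765 /yr
t = -ln(A/A0) / lambda
t = -ln(0.209) / 0.001603765
t = 976.09 yr

976.09


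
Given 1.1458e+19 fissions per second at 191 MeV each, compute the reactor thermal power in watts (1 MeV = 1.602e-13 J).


P = fission_rate * E_MeV * 1.602e-13
P = 1.1458e+19 * 191 * 1.602e-13
P = 3.5059e+08 W

3.5059e+08


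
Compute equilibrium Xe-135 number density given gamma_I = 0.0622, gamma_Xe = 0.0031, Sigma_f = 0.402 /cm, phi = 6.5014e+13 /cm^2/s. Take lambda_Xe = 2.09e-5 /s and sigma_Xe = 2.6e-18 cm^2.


Xe_eq = (gamma_I + gamma_Xe) * Sigma_f * phi / (lambda_Xe + sigma_Xe * phi)
Numerator = (0.0622 + 0.0031) * 0.402 * 6.5014e+13 = 1.706657e+12
Denominator = 2.09e-5 + 2.6e-18 * 6.5014e+13 = 1.899364e-04
Xe_eq = 1.706657e+12 / 1.899364e-04 = 8.9854e+15 /cm^3

8.9854e+15


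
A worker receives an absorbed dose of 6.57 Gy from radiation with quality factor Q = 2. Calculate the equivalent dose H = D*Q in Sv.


H = D * Q
H = 6.57 * 2
H = 13.140 Sv

13.140


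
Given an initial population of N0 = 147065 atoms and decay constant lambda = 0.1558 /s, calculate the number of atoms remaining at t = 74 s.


N = N0 * exp(-lambda * t)
N = 147065 * exp(-0.1558 * 74)
N = 1.4469

1.4469


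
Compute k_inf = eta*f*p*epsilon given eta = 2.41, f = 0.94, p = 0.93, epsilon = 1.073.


k_inf = eta * f * p * epsilon
k_inf = 2.41 * 0.94 * 0.93 * 1.073
k_inf = 2.2606

2.2606


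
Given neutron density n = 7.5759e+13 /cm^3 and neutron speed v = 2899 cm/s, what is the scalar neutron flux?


phi = n * v
phi = 7.5759e+13 * 2899
phi = 2.1963e+17 /cm^2/s

2.1963e+17


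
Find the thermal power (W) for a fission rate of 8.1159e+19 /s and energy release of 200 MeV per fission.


P = fission_rate * E_MeV * 1.602e-13
P = 8.1159e+19 * 200 * 1.602e-13
P = 2.6003e+09 W

2.6003e+09


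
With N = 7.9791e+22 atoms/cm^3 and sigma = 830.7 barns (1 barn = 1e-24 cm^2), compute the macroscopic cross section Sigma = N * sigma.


Sigma = N * sigma_barns * 1e-24
Sigma = 7.9791e+22 * 830.7 * 1e-24
Sigma = 66.282 /cm

66.282


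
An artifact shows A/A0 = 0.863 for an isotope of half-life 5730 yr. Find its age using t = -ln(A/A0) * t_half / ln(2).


lambda = ln(2) / t_half = ln(2) / 5730 = 1.209681e-04 /yr
t = -ln(A/A0) / lambda
t = -ln(0.863) / 1.209681e-04
t = 1218.0 yr

1218.0


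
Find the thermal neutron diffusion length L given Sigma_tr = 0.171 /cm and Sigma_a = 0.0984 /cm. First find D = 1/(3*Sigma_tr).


D = 1 / (3 * Sigma_tr) = 1 / (3 * 0.171) = 1.949318 cm
L = sqrt(D / Sigma_a)
L = sqrt(1.949318 / 0.0984)
L = 4.4509 cm

4.4509


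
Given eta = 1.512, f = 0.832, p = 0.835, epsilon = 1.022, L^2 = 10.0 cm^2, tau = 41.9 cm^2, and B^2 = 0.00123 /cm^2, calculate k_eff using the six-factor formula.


k_inf = eta*f*p*eps = 1.512*0.832*0.835*1.022 = 1.073526
P_TNL = 1/(1 + L^2*B^2) = 1/(1 + 10.0*0.00123) = 0.9878495
P_FNL = exp(-B^2*tau) = exp(-0.00123*41.9) = 0.9497685
k_eff = k_inf * P_TNL * P_FNL = 1.073526 * 0.9878495 * 0.9497685
k_eff = 1.0072

1.0072


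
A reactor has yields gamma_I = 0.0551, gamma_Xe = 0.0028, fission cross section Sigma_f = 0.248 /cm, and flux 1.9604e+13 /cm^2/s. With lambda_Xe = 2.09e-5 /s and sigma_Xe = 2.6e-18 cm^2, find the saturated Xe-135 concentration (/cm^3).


Xe_eq = (gamma_I + gamma_Xe) * Sigma_f * phi / (lambda_Xe + sigma_Xe * phi)
Numerator = (0.0551 + 0.0028) * 0.248 * 1.9604e+13 = 2.814978e+11
Denominator = 2.09e-5 + 2.6e-18 * 1.9604e+13 = 7.187040e-05
Xe_eq = 2.814978e+11 / 7.187040e-05 = 3.9167e+15 /cm^3

3.9167e+15


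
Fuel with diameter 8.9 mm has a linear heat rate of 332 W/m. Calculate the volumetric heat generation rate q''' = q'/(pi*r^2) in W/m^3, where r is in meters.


r = D / 2 / 1000 = 8.9 / 2 / 1000 = 0.00445 m
q''' = q' / (pi * r^2)
q''' = 332 / (pi * 0.00445^2)
q''' = 5.3366e+06 W/m^3

5.3366e+06


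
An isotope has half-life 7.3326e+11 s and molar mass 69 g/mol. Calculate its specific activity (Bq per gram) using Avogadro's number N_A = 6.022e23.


lambda = ln(2) / t_half = ln(2) / 7.3326e+11 = 9.452952e-13 /s
SA = lambda * N_A / M
SA = 9.452952e-13 * 6.022e23 / 69
SA = 8.2501e+09 Bq/g

8.2501e+09


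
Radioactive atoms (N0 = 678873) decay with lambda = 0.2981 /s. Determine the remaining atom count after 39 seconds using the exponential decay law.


N = N0 * exp(-lambda * t)
N = 678873 * exp(-0.2981 * 39)
N = 6.0635

6.0635


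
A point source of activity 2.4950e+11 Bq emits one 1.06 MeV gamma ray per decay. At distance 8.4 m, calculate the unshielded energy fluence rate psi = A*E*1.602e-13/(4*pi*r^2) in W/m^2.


psi = A * E * 1.602e-13 / (4*pi*r^2)
psi = 2.4950e+11 * 1.06 * 1.602e-13 / (4*pi*8.4^2)
psi = 4.7783e-05 W/m^2

4.7783e-05


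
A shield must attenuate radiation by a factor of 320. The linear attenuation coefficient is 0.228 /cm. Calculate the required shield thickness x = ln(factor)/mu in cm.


x = ln(factor) / mu
x = ln(320) / 0.228
x = 25.300 cm

25.300


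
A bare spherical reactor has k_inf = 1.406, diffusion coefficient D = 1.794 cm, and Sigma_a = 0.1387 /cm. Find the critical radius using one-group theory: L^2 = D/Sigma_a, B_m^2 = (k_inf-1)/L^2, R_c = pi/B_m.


L^2 = D / Sigma_a = 1.794 / 0.1387 = 12.93439 cm^2
B_m^2 = (k_inf - 1) / L^2 = (1.406 - 1) / 12.93439 = 0.03138919 /cm^2
For a bare sphere: B_g = pi/R, so R_c = pi / sqrt(B_m^2)
R_c = pi / sqrt(0.03138919) = 17.732 cm

17.732


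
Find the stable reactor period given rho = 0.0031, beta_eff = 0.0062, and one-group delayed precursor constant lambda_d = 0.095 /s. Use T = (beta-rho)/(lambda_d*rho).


T = (beta - rho) / (lambda_d * rho)
T = (0.0062 - 0.0031) / (0.095 * 0.0031)
T = 10.526 s

10.526


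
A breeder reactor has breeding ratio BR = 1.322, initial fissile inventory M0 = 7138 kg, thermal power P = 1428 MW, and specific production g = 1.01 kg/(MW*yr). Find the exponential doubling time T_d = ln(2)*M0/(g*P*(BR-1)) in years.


Breeding gain G = BR - 1 = 1.322 - 1 = 0.322
Fissile production rate = g * P * G = 1.01 * 1428 * 0.322 = 464.41416 kg/yr
T_d = ln(2) * M0 / (g * P * G)
T_d = ln(2) * 7138 / 464.41416 = 10.654 yr

10.654


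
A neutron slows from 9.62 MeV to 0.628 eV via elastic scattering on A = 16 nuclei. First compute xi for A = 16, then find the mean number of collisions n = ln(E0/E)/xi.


xi = 1 + (A-1)^2/(2A)*ln((A-1)/(A+1)) = 0.1199467 (for A = 16)
n = ln(E0/E) / xi
n = ln(9.62e6 / 0.628) / 0.1199467
n = ln(1.531847e+07) / 0.1199467 = 137.93

137.93


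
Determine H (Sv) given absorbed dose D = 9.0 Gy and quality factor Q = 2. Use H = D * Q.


H = D * Q
H = 9.0 * 2
H = 18.000 Sv

18.000


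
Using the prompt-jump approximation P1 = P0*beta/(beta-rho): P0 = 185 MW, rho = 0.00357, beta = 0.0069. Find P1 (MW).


P1/P0 = beta / (beta - rho)
P1/P0 = 0.0069 / (0.0069 - 0.00357) = 2.072072
P1 = 185 * 2.072072 = 383.33 MW

383.33


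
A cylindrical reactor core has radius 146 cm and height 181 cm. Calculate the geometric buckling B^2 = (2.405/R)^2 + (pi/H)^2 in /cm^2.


B^2 = (2.405/R)^2 + (pi/H)^2
B^2 = (2.405/146)^2 + (pi/181)^2
B^2 = 5.7261e-04 /cm^2

5.7261e-04


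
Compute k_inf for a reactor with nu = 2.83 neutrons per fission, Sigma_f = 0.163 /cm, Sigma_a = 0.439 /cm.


k_inf = nu * Sigma_f / Sigma_a
k_inf = 2.83 * 0.163 / 0.439
k_inf = 1.0508

1.0508


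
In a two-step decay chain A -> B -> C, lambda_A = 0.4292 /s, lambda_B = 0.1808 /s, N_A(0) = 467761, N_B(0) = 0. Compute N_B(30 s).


N_B(t) = lambda_A * N_A0 / (lambda_B - lambda_A) * [exp(-lambda_A*t) - exp(-lambda_B*t)]
exp(-0.4292*30) = 2.558729e-06; exp(-0.1808*30) = 0.004409473
N_B = 0.4292 * 467761 / (0.1808 - 0.4292) * (2.558729e-06 - 0.004409473)
N_B = 3561.8

3561.8


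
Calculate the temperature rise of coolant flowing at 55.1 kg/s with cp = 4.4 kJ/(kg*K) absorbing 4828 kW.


dT = Q / (m_dot * cp)
dT = 4828 / (55.1 * 4.4)
dT = 19.914 C

19.914


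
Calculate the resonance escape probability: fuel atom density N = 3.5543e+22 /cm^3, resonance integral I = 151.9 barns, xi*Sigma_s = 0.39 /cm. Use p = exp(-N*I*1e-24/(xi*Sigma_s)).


p = exp(-N * I * 1e-24 / (xi*Sigma_s))
p = exp(-3.5543e+22 * 151.9 * 1e-24 / 0.39)
p = 9.7236e-07

9.7236e-07


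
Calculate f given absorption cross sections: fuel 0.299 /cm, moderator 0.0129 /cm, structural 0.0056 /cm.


f = Sigma_a_fuel / (Sigma_a_fuel + Sigma_a_mod + Sigma_a_other)
f = 0.299 / (0.299 + 0.0129 + 0.0056)
f = 0.94173

0.94173


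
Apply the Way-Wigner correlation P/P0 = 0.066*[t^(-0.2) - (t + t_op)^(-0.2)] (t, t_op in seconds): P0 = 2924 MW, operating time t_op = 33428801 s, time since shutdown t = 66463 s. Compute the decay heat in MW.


P/P0 = 0.066 * [t^(-0.2) - (t + t_op)^(-0.2)]
P/P0 = 0.066 * [66463^(-0.2) - (66463 + 33428801)^(-0.2)]
P/P0 = 0.066 * [0.1085136 - 0.03126103] = 0.005098670
P = 2924 * 0.005098670 = 14.909 MW

14.909


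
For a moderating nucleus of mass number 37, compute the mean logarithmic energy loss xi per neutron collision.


xi = 1 + (A-1)^2/(2A) * ln((A-1)/(A+1))
xi = 1 + (37-1)^2/(2*37) * ln((37-1)/(37 +1))
xi = 0.053093

0.053093


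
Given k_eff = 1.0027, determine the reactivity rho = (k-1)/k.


rho = (k_eff - 1) / k_eff
rho = (1.0027 - 1) / 1.0027
rho = 0.0026927

0.0026927


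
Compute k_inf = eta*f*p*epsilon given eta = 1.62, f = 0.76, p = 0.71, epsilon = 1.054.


k_inf = eta * f * p * epsilon
k_inf = 1.62 * 0.76 * 0.71 * 1.054
k_inf = 0.92136

0.92136


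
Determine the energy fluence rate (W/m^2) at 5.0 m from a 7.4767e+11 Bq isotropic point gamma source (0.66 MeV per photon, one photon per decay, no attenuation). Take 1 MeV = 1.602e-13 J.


psi = A * E * 1.602e-13 / (4*pi*r^2)
psi = 7.4767e+11 * 0.66 * 1.602e-13 / (4*pi*5.0^2)
psi = 2.5163e-04 W/m^2

2.5163e-04


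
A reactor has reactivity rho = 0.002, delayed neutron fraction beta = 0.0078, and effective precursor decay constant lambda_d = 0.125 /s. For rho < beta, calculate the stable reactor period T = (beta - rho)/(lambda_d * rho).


T = (beta - rho) / (lambda_d * rho)
T = (0.0078 - 0.002) / (0.125 * 0.002)
T = 23.200 s

23.200


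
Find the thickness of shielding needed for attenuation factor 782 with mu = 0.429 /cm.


x = ln(factor) / mu
x = ln(782) / 0.429
x = 15.529 cm

15.529


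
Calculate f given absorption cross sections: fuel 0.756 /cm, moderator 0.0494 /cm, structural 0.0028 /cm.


f = Sigma_a_fuel / (Sigma_a_fuel + Sigma_a_mod + Sigma_a_other)
f = 0.756 / (0.756 + 0.0494 + 0.0028)
f = 0.93541

0.93541


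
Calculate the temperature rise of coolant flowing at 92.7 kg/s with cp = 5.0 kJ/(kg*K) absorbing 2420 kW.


dT = Q / (m_dot * cp)
dT = 2420 / (92.7 * 5.0)
dT = 5.2211 C

5.2211


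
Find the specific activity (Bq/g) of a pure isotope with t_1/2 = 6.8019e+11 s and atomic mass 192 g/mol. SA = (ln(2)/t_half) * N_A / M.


lambda = ln(2) / t_half = ln(2) / 6.8019e+11 = 1.019049e-12 /s
SA = lambda * N_A / M
SA = 1.019049e-12 * 6.022e23 / 192
SA = 3.1962e+09 Bq/g

3.1962e+09


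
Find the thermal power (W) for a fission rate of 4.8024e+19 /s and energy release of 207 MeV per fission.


P = fission_rate * E_MeV * 1.602e-13
P = 4.8024e+19 * 207 * 1.602e-13
P = 1.5925e+09 W

1.5925e+09


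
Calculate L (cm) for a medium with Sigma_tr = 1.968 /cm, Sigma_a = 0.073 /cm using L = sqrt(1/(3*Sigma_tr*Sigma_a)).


D = 1 / (3 * Sigma_tr) = 1 / (3 * 1.968) = 0.1693767 cm
L = sqrt(D / Sigma_a)
L = sqrt(0.1693767 / 0.073)
L = 1.5232 cm

1.5232


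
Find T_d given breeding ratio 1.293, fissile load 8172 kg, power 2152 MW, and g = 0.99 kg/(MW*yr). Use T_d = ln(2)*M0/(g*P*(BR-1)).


Breeding gain G = BR - 1 = 1.293 - 1 = 0.293
Fissile production rate = g * P * G = 0.99 * 2152 * 0.293 = 624.23064 kg/yr
T_d = ln(2) * M0 / (g * P * G)
T_d = ln(2) * 8172 / 624.23064 = 9.0742 yr

9.0742


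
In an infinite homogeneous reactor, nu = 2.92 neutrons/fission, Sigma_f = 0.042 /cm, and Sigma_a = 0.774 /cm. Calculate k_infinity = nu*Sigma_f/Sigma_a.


k_inf = nu * Sigma_f / Sigma_a
k_inf = 2.92 * 0.042 / 0.774
k_inf = 0.15845

0.15845


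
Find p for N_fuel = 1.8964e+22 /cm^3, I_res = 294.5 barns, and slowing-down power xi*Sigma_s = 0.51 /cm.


p = exp(-N * I * 1e-24 / (xi*Sigma_s))
p = exp(-1.8964e+22 * 294.5 * 1e-24 / 0.51)
p = 1.7544e-05

1.7544e-05


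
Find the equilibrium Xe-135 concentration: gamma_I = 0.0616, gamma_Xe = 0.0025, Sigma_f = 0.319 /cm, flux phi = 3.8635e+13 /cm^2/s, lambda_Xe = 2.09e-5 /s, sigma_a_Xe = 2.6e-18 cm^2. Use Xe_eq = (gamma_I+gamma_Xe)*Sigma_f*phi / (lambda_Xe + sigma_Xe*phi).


Xe_eq = (gamma_I + gamma_Xe) * Sigma_f * phi / (lambda_Xe + sigma_Xe * phi)
Numerator = (0.0616 + 0.0025) * 0.319 * 3.8635e+13 = 7.900046e+11
Denominator = 2.09e-5 + 2.6e-18 * 3.8635e+13 = 1.213510e-04
Xe_eq = 7.900046e+11 / 1.213510e-04 = 6.5101e+15 /cm^3

6.5101e+15


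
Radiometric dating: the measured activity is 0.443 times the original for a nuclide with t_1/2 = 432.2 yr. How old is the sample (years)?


lambda = ln(2) / t_half = ln(2) / 432.2 = 0.001603765 /yr
t = -ln(A/A0) / lambda
t = -ln(0.443) / 0.001603765
t = 507.67 yr

507.67


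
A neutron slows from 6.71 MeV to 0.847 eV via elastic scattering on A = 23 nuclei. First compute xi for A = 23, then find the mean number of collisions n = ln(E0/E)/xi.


xi = 1 + (A-1)^2/(2A)*ln((A-1)/(A+1)) = 0.08448899 (for A = 23)
n = ln(E0/E) / xi
n = ln(6.71e6 / 0.847) / 0.08448899
n = ln(7.922078e+06) / 0.08448899 = 188.01

188.01


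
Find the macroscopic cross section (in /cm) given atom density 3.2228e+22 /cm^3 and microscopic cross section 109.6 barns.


Sigma = N * sigma_barns * 1e-24
Sigma = 3.2228e+22 * 109.6 * 1e-24
Sigma = 3.5322 /cm

3.5322


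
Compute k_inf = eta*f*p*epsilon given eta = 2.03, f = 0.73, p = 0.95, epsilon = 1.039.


k_inf = eta * f * p * epsilon
k_inf = 2.03 * 0.73 * 0.95 * 1.039
k_inf = 1.4627

1.4627


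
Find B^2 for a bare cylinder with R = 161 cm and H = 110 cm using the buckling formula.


B^2 = (2.405/R)^2 + (pi/H)^2
B^2 = (2.405/161)^2 + (pi/110)^2
B^2 = 0.0010388 /cm^2

0.0010388


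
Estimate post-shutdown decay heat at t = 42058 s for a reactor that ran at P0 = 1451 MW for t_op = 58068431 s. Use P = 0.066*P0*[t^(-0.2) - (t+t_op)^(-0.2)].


P/P0 = 0.066 * [t^(-0.2) - (t + t_op)^(-0.2)]
P/P0 = 0.066 * [42058^(-0.2) - (42058 + 58068431)^(-0.2)]
P/P0 = 0.066 * [0.1189133 - 0.02799942] = 0.006000316
P = 1451 * 0.006000316 = 8.7065 MW

8.7065


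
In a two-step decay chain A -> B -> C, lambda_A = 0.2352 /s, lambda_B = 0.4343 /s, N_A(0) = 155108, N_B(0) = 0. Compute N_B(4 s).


N_B(t) = lambda_A * N_A0 / (lambda_B - lambda_A) * [exp(-lambda_A*t) - exp(-lambda_B*t)]
exp(-0.2352*4) = 0.3903155; exp(-0.4343*4) = 0.1760125
N_B = 0.2352 * 155108 / (0.4343 - 0.2352) * (0.3903155 - 0.1760125)
N_B = 39267

39267


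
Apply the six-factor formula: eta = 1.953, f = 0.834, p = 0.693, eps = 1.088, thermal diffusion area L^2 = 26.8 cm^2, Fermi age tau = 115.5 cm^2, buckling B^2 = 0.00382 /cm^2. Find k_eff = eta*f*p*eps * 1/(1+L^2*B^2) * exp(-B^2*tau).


k_inf = eta*f*p*eps = 1.953*0.834*0.693*1.088 = 1.228091
P_TNL = 1/(1 + L^2*B^2) = 1/(1 + 26.8*0.00382) = 0.9071315
P_FNL = exp(-B^2*tau) = exp(-0.00382*115.5) = 0.6432576
k_eff = k_inf * P_TNL * P_FNL = 1.228091 * 0.9071315 * 0.6432576
k_eff = 0.71661

0.71661


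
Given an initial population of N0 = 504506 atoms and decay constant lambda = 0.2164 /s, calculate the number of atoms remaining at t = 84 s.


N = N0 * exp(-lambda * t)
N = 504506 * exp(-0.2164 * 84)
N = 0.0064333

0.0064333


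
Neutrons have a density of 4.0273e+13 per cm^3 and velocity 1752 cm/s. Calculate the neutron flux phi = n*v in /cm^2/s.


phi = n * v
phi = 4.0273e+13 * 1752
phi = 7.0558e+16 /cm^2/s

7.0558e+16


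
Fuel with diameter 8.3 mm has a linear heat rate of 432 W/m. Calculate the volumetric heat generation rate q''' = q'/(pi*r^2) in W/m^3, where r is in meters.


r = D / 2 / 1000 = 8.3 / 2 / 1000 = 0.00415 m
q''' = q' / (pi * r^2)
q''' = 432 / (pi * 0.00415^2)
q''' = 7.9843e+06 W/m^3

7.9843e+06


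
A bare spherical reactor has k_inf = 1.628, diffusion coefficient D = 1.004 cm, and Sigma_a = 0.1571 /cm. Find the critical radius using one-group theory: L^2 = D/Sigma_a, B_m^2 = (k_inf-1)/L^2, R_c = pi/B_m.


L^2 = D / Sigma_a = 1.004 / 0.1571 = 6.390834 cm^2
B_m^2 = (k_inf - 1) / L^2 = (1.628 - 1) / 6.390834 = 0.09826573 /cm^2
For a bare sphere: B_g = pi/R, so R_c = pi / sqrt(B_m^2)
R_c = pi / sqrt(0.09826573) = 10.022 cm

10.022


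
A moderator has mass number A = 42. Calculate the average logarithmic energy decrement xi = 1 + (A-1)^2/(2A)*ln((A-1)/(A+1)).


xi = 1 + (A-1)^2/(2A) * ln((A-1)/(A+1))
xi = 1 + (42-1)^2/(2*42) * ln((42-1)/(42 +1))
xi = 0.046872

0.046872


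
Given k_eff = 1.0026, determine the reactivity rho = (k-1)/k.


rho = (k_eff - 1) / k_eff
rho = (1.0026 - 1) / 1.0026
rho = 0.0025933

0.0025933


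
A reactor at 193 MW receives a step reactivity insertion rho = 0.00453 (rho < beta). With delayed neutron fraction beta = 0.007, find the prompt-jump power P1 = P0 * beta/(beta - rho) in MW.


P1/P0 = beta / (beta - rho)
P1/P0 = 0.007 / (0.007 - 0.00453) = 2.834008
P1 = 193 * 2.834008 = 546.96 MW

546.96


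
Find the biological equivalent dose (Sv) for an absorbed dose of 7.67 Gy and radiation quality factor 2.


H = D * Q
H = 7.67 * 2
H = 15.340 Sv

15.340


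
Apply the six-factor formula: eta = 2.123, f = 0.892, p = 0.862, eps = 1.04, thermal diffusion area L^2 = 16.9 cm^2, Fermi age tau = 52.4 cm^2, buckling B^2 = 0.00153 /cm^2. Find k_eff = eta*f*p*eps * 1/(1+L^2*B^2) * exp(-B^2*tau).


k_inf = eta*f*p*eps = 2.123*0.892*0.862*1.04 = 1.697679
P_TNL = 1/(1 + L^2*B^2) = 1/(1 + 16.9*0.00153) = 0.9747947
P_FNL = exp(-B^2*tau) = exp(-0.00153*52.4) = 0.9229576
k_eff = k_inf * P_TNL * P_FNL = 1.697679 * 0.9747947 * 0.9229576
k_eff = 1.5274

1.5274


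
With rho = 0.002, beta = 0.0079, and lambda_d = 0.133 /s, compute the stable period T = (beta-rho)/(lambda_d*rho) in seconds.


T = (beta - rho) / (lambda_d * rho)
T = (0.0079 - 0.002) / (0.133 * 0.002)
T = 22.180 s

22.180


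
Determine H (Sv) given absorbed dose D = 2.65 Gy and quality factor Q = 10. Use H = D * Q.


H = D * Q
H = 2.65 * 10
H = 26.500 Sv

26.500


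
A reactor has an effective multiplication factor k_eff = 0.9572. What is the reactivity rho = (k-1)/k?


rho = (k_eff - 1) / k_eff
rho = (0.9572 - 1) / 0.9572
rho = -0.044714

-0.044714


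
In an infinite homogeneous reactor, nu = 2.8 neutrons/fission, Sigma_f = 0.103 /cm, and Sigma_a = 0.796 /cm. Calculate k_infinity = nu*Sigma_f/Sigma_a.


k_inf = nu * Sigma_f / Sigma_a
k_inf = 2.8 * 0.103 / 0.796
k_inf = 0.36231

0.36231


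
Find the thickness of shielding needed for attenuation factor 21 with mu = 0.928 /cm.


x = ln(factor) / mu
x = ln(21) / 0.928
x = 3.2807 cm

3.2807


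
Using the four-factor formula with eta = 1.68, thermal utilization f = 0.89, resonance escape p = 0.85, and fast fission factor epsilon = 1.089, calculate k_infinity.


k_inf = eta * f * p * epsilon
k_inf = 1.68 * 0.89 * 0.85 * 1.089
k_inf = 1.3840

1.3840


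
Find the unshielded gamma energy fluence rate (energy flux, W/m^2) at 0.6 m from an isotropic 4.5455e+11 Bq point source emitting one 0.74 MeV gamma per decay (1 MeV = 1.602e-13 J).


psi = A * E * 1.602e-13 / (4*pi*r^2)
psi = 4.5455e+11 * 0.74 * 1.602e-13 / (4*pi*0.6^2)
psi = 0.011911 W/m^2

0.011911


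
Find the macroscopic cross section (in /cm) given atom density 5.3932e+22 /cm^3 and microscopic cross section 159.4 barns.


Sigma = N * sigma_barns * 1e-24
Sigma = 5.3932e+22 * 159.4 * 1e-24
Sigma = 8.5968 /cm

8.5968


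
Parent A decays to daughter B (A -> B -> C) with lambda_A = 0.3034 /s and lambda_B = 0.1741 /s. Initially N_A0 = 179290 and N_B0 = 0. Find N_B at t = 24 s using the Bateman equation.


N_B(t) = lambda_A * N_A0 / (lambda_B - lambda_A) * [exp(-lambda_A*t) - exp(-lambda_B*t)]
exp(-0.3034*24) = 6.880837e-04; exp(-0.1741*24) = 0.01532300
N_B = 0.3034 * 179290 / (0.1741 - 0.3034) * (6.880837e-04 - 0.01532300)
N_B = 6156.9

6156.9


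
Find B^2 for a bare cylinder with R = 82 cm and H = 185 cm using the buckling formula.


B^2 = (2.405/R)^2 + (pi/H)^2
B^2 = (2.405/82)^2 + (pi/185)^2
B^2 = 0.0011486 /cm^2

0.0011486


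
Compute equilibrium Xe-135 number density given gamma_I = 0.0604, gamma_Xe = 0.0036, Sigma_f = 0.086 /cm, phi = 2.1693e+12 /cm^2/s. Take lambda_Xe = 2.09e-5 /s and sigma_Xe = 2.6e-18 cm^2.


Xe_eq = (gamma_I + gamma_Xe) * Sigma_f * phi / (lambda_Xe + sigma_Xe * phi)
Numerator = (0.0604 + 0.0036) * 0.086 * 2.1693e+12 = 1.193983e+10
Denominator = 2.09e-5 + 2.6e-18 * 2.1693e+12 = 2.654018e-05
Xe_eq = 1.193983e+10 / 2.654018e-05 = 4.4988e+14 /cm^3

4.4988e+14


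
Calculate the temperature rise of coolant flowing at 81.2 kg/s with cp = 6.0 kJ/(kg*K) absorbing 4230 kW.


dT = Q / (m_dot * cp)
dT = 4230 / (81.2 * 6.0)
dT = 8.6823 C

8.6823


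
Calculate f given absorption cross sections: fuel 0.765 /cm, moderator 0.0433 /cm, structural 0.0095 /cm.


f = Sigma_a_fuel / (Sigma_a_fuel + Sigma_a_mod + Sigma_a_other)
f = 0.765 / (0.765 + 0.0433 + 0.0095)
f = 0.93544

0.93544


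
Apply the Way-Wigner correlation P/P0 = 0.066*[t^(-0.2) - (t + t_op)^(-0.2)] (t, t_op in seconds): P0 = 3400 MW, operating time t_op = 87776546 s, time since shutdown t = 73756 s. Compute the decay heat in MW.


P/P0 = 0.066 * [t^(-0.2) - (t + t_op)^(-0.2)]
P/P0 = 0.066 * [73756^(-0.2) - (73756 + 87776546)^(-0.2)]
P/P0 = 0.066 * [0.1062773 - 0.02577813] = 0.005312945
P = 3400 * 0.005312945 = 18.064 MW

18.064


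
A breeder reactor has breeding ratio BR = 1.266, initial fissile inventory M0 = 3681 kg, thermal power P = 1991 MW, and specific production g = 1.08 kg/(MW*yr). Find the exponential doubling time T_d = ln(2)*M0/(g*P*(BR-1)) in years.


Breeding gain G = BR - 1 = 1.266 - 1 = 0.266
Fissile production rate = g * P * G = 1.08 * 1991 * 0.266 = 571.97448 kg/yr
T_d = ln(2) * M0 / (g * P * G)
T_d = ln(2) * 3681 / 571.97448 = 4.4608 yr

4.4608


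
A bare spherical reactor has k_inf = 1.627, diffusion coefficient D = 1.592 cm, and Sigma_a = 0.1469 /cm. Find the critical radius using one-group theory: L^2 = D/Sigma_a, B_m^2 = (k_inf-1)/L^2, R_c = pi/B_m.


L^2 = D / Sigma_a = 1.592 / 0.1469 = 10.83730 cm^2
B_m^2 = (k_inf - 1) / L^2 = (1.627 - 1) / 10.83730 = 0.05785574 /cm^2
For a bare sphere: B_g = pi/R, so R_c = pi / sqrt(B_m^2)
R_c = pi / sqrt(0.05785574) = 13.061 cm

13.061


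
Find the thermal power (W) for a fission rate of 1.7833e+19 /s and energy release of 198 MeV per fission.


P = fission_rate * E_MeV * 1.602e-13
P = 1.7833e+19 * 198 * 1.602e-13
P = 5.6566e+08 W

5.6566e+08


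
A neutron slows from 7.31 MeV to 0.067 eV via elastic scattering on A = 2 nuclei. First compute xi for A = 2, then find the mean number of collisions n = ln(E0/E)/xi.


xi = 1 + (A-1)^2/(2A)*ln((A-1)/(A+1)) = 0.7253469 (for A = 2)
n = ln(E0/E) / xi
n = ln(7.31e6 / 0.067) / 0.7253469
n = ln(1.091045e+08) / 0.7253469 = 25.516

25.516


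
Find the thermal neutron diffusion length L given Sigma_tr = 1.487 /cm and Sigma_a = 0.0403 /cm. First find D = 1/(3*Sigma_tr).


D = 1 / (3 * Sigma_tr) = 1 / (3 * 1.487) = 0.2241650 cm
L = sqrt(D / Sigma_a)
L = sqrt(0.2241650 / 0.0403)
L = 2.3585 cm

2.3585


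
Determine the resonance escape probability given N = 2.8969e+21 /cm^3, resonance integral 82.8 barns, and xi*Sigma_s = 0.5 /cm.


p = exp(-N * I * 1e-24 / (xi*Sigma_s))
p = exp(-2.8969e+21 * 82.8 * 1e-24 / 0.5)
p = 0.61895

0.61895


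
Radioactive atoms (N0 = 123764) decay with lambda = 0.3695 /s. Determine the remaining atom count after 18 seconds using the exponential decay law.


N = N0 * exp(-lambda * t)
N = 123764 * exp(-0.3695 * 18)
N = 159.99

159.99


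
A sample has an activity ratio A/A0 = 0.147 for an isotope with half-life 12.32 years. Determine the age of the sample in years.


lambda = ln(2) / t_half = ln(2) / 12.32 = 0.05626195 /yr
t = -ln(A/A0) / lambda
t = -ln(0.147) / 0.05626195
t = 34.078 yr

34.078


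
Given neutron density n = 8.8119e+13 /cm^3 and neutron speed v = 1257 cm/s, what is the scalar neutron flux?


phi = n * v
phi = 8.8119e+13 * 1257
phi = 1.1077e+17 /cm^2/s

1.1077e+17


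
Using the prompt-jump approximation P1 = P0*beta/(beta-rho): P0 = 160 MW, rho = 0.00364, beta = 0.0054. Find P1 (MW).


P1/P0 = beta / (beta - rho)
P1/P0 = 0.0054 / (0.0054 - 0.00364) = 3.068182
P1 = 160 * 3.068182 = 490.91 MW

490.91


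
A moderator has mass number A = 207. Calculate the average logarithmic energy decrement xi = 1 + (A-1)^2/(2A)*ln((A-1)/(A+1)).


xi = 1 + (A-1)^2/(2A) * ln((A-1)/(A+1))
xi = 1 + (207-1)^2/(2*207) * ln((207-1)/(207 +1))
xi = 0.0096308

0.0096308


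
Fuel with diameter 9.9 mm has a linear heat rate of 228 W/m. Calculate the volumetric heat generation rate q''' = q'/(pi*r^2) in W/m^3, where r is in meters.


r = D / 2 / 1000 = 9.9 / 2 / 1000 = 0.00495 m
q''' = q' / (pi * r^2)
q''' = 228 / (pi * 0.00495^2)
q''' = 2.9619e+06 W/m^3

2.9619e+06


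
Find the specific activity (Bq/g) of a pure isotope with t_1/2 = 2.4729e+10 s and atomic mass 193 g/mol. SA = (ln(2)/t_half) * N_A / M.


lambda = ln(2) / t_half = ln(2) / 2.4729e+10 = 2.802973e-11 /s
SA = lambda * N_A / M
SA = 2.802973e-11 * 6.022e23 / 193
SA = 8.7459e+10 Bq/g

8.7459e+10


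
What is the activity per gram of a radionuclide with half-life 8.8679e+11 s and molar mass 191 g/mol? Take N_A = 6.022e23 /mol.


lambda = ln(2) / t_half = ln(2) / 8.8679e+11 = 7.816362e-13 /s
SA = lambda * N_A / M
SA = 7.816362e-13 * 6.022e23 / 191
SA = 2.4644e+09 Bq/g

2.4644e+09


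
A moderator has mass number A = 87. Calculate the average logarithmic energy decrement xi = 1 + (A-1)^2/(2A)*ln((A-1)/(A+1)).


xi = 1 + (A-1)^2/(2A) * ln((A-1)/(A+1))
xi = 1 + (87-1)^2/(2*87) * ln((87-1)/(87 +1))
xi = 0.022813

0.022813


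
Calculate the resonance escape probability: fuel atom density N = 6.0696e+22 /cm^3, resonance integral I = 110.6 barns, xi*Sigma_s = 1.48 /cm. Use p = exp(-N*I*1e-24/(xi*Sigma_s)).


p = exp(-N * I * 1e-24 / (xi*Sigma_s))
p = exp(-6.0696e+22 * 110.6 * 1e-24 / 1.48)
p = 0.010718

0.010718


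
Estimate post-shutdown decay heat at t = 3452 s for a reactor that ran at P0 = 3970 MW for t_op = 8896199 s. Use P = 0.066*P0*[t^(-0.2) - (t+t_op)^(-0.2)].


P/P0 = 0.066 * [t^(-0.2) - (t + t_op)^(-0.2)]
P/P0 = 0.066 * [3452^(-0.2) - (3452 + 8896199)^(-0.2)]
P/P0 = 0.066 * [0.1960586 - 0.04074979] = 0.01025038
P = 3970 * 0.01025038 = 40.694 MW

40.694


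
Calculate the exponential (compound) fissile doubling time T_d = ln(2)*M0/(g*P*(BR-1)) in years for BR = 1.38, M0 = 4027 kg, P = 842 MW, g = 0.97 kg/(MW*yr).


Breeding gain G = BR - 1 = 1.38 - 1 = 0.38
Fissile production rate = g * P * G = 0.97 * 842 * 0.38 = 310.3612 kg/yr
T_d = ln(2) * M0 / (g * P * G)
T_d = ln(2) * 4027 / 310.3612 = 8.9937 yr

8.9937


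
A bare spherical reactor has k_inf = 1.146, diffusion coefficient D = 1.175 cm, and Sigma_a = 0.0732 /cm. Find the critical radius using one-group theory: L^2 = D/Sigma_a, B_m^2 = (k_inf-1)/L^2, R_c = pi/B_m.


L^2 = D / Sigma_a = 1.175 / 0.0732 = 16.05191 cm^2
B_m^2 = (k_inf - 1) / L^2 = (1.146 - 1) / 16.05191 = 0.009095491 /cm^2
For a bare sphere: B_g = pi/R, so R_c = pi / sqrt(B_m^2)
R_c = pi / sqrt(0.009095491) = 32.941 cm

32.941


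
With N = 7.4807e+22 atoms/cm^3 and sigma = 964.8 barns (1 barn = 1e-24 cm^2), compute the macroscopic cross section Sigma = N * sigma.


Sigma = N * sigma_barns * 1e-24
Sigma = 7.4807e+22 * 964.8 * 1e-24
Sigma = 72.174 /cm

72.174


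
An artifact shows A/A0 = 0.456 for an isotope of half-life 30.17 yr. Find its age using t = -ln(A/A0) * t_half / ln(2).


lambda = ln(2) / t_half = ln(2) / 30.17 = 0.02297472 /yr
t = -ln(A/A0) / lambda
t = -ln(0.456) / 0.02297472
t = 34.179 yr

34.179


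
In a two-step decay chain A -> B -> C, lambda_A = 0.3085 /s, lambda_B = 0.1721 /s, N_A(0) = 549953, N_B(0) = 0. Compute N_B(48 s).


N_B(t) = lambda_A * N_A0 / (lambda_B - lambda_A) * [exp(-lambda_A*t) - exp(-lambda_B*t)]
exp(-0.3085*48) = 3.706528e-07; exp(-0.1721*48) = 2.584521e-04
N_B = 0.3085 * 549953 / (0.1721 - 0.3085) * (3.706528e-07 - 2.584521e-04)
N_B = 321.01

321.01


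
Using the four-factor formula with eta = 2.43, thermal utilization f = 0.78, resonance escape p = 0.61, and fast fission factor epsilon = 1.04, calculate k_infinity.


k_inf = eta * f * p * epsilon
k_inf = 2.43 * 0.78 * 0.61 * 1.04
k_inf = 1.2024

1.2024


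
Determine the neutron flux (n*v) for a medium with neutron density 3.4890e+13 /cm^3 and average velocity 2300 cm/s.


phi = n * v
phi = 3.4890e+13 * 2300
phi = 8.0247e+16 /cm^2/s

8.0247e+16


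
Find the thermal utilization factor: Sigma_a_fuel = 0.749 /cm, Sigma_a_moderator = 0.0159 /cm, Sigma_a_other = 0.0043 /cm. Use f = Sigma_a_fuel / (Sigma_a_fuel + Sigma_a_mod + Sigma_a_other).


f = Sigma_a_fuel / (Sigma_a_fuel + Sigma_a_mod + Sigma_a_other)
f = 0.749 / (0.749 + 0.0159 + 0.0043)
f = 0.97374

0.97374


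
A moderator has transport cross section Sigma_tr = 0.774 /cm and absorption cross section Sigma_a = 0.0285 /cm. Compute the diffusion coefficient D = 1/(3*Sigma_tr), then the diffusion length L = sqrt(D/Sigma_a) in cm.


D = 1 / (3 * Sigma_tr) = 1 / (3 * 0.774) = 0.4306632 cm
L = sqrt(D / Sigma_a)
L = sqrt(0.4306632 / 0.0285)
L = 3.8873 cm

3.8873


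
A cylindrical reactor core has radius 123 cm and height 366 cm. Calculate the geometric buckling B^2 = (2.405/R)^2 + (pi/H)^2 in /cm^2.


B^2 = (2.405/R)^2 + (pi/H)^2
B^2 = (2.405/123)^2 + (pi/366)^2
B^2 = 4.5599e-04 /cm^2

4.5599e-04


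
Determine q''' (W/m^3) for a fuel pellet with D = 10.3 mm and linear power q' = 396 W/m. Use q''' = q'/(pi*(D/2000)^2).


r = D / 2 / 1000 = 10.3 / 2 / 1000 = 0.00515 m
q''' = q' / (pi * r^2)
q''' = 396 / (pi * 0.00515^2)
q''' = 4.7526e+06 W/m^3

4.7526e+06


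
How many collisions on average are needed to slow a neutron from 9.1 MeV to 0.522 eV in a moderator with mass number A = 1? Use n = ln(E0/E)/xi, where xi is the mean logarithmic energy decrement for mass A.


xi = 1 + (A-1)^2/(2A)*ln((A-1)/(A+1)) = 1 (for A = 1)
n = ln(E0/E) / xi
n = ln(9.1e6 / 0.522) / 1
n = ln(1.743295e+07) / 1 = 16.674

16.674


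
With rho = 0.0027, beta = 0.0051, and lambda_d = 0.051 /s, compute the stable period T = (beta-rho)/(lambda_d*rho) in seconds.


T = (beta - rho) / (lambda_d * rho)
T = (0.0051 - 0.0027) / (0.051 * 0.0027)
T = 17.429 s

17.429


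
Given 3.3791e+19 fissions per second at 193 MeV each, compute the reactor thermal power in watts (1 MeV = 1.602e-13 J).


P = fission_rate * E_MeV * 1.602e-13
P = 3.3791e+19 * 193 * 1.602e-13
P = 1.0448e+09 W

1.0448e+09


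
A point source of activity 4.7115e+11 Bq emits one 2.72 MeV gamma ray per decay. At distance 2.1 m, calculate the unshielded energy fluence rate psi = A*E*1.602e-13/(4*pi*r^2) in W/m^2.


psi = A * E * 1.602e-13 / (4*pi*r^2)
psi = 4.7115e+11 * 2.72 * 1.602e-13 / (4*pi*2.1^2)
psi = 0.0037046 W/m^2

0.0037046


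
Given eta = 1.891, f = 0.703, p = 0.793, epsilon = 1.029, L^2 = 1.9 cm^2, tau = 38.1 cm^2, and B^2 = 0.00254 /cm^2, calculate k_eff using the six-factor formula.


k_inf = eta*f*p*eps = 1.891*0.703*0.793*1.029 = 1.084764
P_TNL = 1/(1 + L^2*B^2) = 1/(1 + 1.9*0.00254) = 0.9951972
P_FNL = exp(-B^2*tau) = exp(-0.00254*38.1) = 0.9077611
k_eff = k_inf * P_TNL * P_FNL = 1.084764 * 0.9951972 * 0.9077611
k_eff = 0.97998

0.97998


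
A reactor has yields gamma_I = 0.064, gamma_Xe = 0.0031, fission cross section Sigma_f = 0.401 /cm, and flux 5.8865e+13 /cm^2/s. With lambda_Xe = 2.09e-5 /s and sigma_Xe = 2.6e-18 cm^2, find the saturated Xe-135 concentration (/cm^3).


Xe_eq = (gamma_I + gamma_Xe) * Sigma_f * phi / (lambda_Xe + sigma_Xe * phi)
Numerator = (0.064 + 0.0031) * 0.401 * 5.8865e+13 = 1.583886e+12
Denominator = 2.09e-5 + 2.6e-18 * 5.8865e+13 = 1.739490e-04
Xe_eq = 1.583886e+12 / 1.739490e-04 = 9.1055e+15 /cm^3

9.1055e+15


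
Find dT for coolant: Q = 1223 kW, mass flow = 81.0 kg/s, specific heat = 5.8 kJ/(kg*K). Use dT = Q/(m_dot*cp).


dT = Q / (m_dot * cp)
dT = 1223 / (81.0 * 5.8)
dT = 2.6032 C

2.6032


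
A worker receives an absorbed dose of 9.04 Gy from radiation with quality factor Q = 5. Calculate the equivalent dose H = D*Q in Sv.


H = D * Q
H = 9.04 * 5
H = 45.200 Sv

45.200


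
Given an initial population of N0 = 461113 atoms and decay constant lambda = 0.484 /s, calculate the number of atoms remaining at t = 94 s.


N = N0 * exp(-lambda * t)
N = 461113 * exp(-0.484 * 94)
N = 8.0380e-15

8.0380e-15


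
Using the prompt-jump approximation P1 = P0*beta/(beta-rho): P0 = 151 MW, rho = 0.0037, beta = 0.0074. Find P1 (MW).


P1/P0 = beta / (beta - rho)
P1/P0 = 0.0074 / (0.0074 - 0.0037) = 2.000000
P1 = 151 * 2.000000 = 302.00 MW

302.00


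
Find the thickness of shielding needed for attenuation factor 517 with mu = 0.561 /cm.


x = ln(factor) / mu
x = ln(517) / 0.561
x = 11.137 cm

11.137


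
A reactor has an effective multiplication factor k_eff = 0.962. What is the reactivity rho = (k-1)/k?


rho = (k_eff - 1) / k_eff
rho = (0.962 - 1) / 0.962
rho = -0.039501

-0.039501
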